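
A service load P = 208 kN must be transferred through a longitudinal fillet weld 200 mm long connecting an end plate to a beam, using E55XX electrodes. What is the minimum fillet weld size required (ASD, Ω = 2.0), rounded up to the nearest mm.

E55XX → F_EXX = 550 MPa.
Total weld length L = 200 mm.
Required throat t_e = P × Ω / (0.6 F_EXX × L) = 208 × 2.0 / (0.6 × 550 × 200 × 10⁻³) = 6.303 mm.
Required leg w = t_e / 0.707 = 8.915 mm → use 9 mm.

w = 9 mm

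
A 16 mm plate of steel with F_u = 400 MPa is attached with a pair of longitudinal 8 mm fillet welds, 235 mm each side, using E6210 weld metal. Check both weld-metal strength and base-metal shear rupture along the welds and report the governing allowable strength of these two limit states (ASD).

R_n/Ω ≈ 494 kN (weld metal governs)

E62XX → F_EXX = 620 MPa.
t_e = 0.707 × 8 = 5.656 mm; L = 470 mm.
Weld metal: R_n/Ω = (1/2.0) × 0.6 × 620 × 5.656 × 470 × 10⁻³ = 494.4 kN.
Base metal (shear rupture): R_n/Ω = (1/2.0) × 0.6 × 400 × 16 × 470 × 10⁻³ = 902.4 kN.
Governing: weld metal.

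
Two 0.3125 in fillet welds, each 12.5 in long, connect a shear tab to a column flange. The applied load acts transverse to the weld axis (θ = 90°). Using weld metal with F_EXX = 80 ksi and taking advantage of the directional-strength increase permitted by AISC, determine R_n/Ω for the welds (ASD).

R_n/Ω ≈ 199 kips

t_e = 0.707 × 0.3125 = 0.2209 in; A_we = 0.2209 × 25 = 5.523 in².
Directional factor: 1.0 + 0.5 sin^1.5(90°) = 1.5.
F_nw = 0.6 × 80 × 1.5 = 72 ksi.
R_n/Ω = (72 × 5.523) / 2.0 = 198.8 kips.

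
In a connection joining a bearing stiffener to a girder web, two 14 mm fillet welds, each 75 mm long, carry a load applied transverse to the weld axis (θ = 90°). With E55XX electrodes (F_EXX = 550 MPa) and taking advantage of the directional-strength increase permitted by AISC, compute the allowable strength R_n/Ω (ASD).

t_e = 0.707 × 14 = 9.898 mm; A_we = 9.898 × 150 = 1485 mm².
Directional factor: 1.0 + 0.5 sin^1.5(90°) = 1.5.
F_nw = 0.6 × 550 × 1.5 = 495 MPa.
R_n/Ω = (495 × 1485) / 2.0 × 10⁻³ = 367.5 kN.

R_n/Ω ≈ 367 kN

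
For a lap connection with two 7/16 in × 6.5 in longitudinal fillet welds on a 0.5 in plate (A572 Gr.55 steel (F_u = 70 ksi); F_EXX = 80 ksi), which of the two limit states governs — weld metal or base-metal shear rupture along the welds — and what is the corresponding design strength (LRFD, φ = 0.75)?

t_e = 0.707 × 0.4375 = 0.3093 in; L = 13 in.
Weld metal: φR_n = 0.75 × 0.6 × 80 × 0.3093 × 13 = 144.8 kips.
Base metal (shear rupture): φR_n = 0.75 × 0.6 × 70 × 0.5 × 13 = 204.8 kips.
Governing: weld metal.

φR_n ≈ 145 kips (weld metal governs)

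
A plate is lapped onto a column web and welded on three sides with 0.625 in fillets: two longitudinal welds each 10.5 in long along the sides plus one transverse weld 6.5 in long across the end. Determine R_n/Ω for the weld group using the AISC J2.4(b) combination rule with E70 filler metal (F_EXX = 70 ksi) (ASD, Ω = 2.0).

t_e = 0.707 × 0.625 = 0.4419 in.
R_nwl = 0.6 × 70 × 0.4419 × 21 = 389.7 kip (longitudinal, 2 welds).
R_nwt = 0.6 × 70 × 0.4419 × 6.5 = 120.6 kip (transverse, base value).
(i) R_nwl + R_nwt = 510.4 kip; (ii) 0.85 R_nwl + 1.5 R_nwt = 512.2 kip.
R_n = max = 512.2 kip [governs: (ii)]; R_n/Ω = 256.1 kip.

R_n/Ω ≈ 256 kip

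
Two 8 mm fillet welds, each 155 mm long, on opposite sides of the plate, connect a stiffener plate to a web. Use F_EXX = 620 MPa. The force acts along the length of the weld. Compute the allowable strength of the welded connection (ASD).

R_n/Ω ≈ 326 kN

Effective throat t_e = 0.707 × 8 = 5.656 mm.
Total length L = 310 mm; A_we = 5.656 × 310 = 1753 mm².
F_nw = 0.6 F_EXX = 0.6 × 620 = 372 MPa.
R_n = 372 × 1753 × 10⁻³ = 652.2 kN; R_n/Ω = 652.2/2.0 = 326.1 kN.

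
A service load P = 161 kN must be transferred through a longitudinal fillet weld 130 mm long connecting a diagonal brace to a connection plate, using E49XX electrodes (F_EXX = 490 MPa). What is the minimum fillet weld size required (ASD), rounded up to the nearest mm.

w = 12 mm

Total weld length L = 130 mm.
Required throat t_e = P × Ω / (0.6 F_EXX × L) = 161 × 2.0 / (0.6 × 490 × 130 × 10⁻³) = 8.425 mm.
Required leg w = t_e / 0.707 = 11.92 mm → use 12 mm.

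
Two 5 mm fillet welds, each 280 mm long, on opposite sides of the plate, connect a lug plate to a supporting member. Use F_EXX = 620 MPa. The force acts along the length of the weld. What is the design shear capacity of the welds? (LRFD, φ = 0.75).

Effective throat t_e = 0.707 × 5 = 3.535 mm.
Total length L = 560 mm; A_we = 3.535 × 560 = 1980 mm².
F_nw = 0.6 F_EXX = 0.6 × 620 = 372 MPa.
φR_n = 0.75 × 372 × 1980 × 10⁻³ = 552.3 kN.

φR_n ≈ 552 kN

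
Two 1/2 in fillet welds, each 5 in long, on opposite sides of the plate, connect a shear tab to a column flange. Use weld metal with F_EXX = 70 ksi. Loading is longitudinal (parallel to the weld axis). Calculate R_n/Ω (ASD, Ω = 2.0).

R_n/Ω ≈ 74.2 kips

Effective throat t_e = 0.707 × 0.5 = 0.3535 in.
Total length L = 10 in; A_we = 0.3535 × 10 = 3.535 in².
F_nw = 0.6 F_EXX = 0.6 × 70 = 42 ksi.
R_n = 42 × 3.535 = 148.5 kips; R_n/Ω = 148.5/2.0 = 74.23 kips.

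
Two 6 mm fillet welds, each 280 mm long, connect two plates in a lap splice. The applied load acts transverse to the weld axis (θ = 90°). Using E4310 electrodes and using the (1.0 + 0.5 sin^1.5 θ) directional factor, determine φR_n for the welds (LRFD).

E43XX → F_EXX = 430 MPa.
t_e = 0.707 × 6 = 4.242 mm; A_we = 4.242 × 560 = 2376 mm².
Directional factor: 1.0 + 0.5 sin^1.5(90°) = 1.5.
F_nw = 0.6 × 430 × 1.5 = 387 MPa.
φR_n = 0.75 × 387 × 2376 × 10⁻³ = 689.5 kN.

φR_n ≈ 689 kN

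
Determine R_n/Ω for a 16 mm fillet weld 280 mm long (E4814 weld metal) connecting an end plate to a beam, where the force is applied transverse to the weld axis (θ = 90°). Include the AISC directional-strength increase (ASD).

R_n/Ω ≈ 684 kN

E48XX → F_EXX = 480 MPa.
t_e = 0.707 × 16 = 11.31 mm; A_we = 11.31 × 280 = 3167 mm².
Directional factor: 1.0 + 0.5 sin^1.5(90°) = 1.5.
F_nw = 0.6 × 480 × 1.5 = 432 MPa.
R_n/Ω = (432 × 3167) / 2.0 × 10⁻³ = 684.1 kN.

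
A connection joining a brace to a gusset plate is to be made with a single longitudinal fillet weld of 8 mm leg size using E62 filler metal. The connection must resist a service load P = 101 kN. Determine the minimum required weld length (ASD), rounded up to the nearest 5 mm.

L = 100 mm

E62XX → F_EXX = 620 MPa.
Throat t_e = 0.707 × 8 = 5.656 mm.
r_n/Ω = (0.6 × 620 × 5.656) / 2.0 = 1052 N/mm = 1.052 kN/mm.
L_req = P / (r_n/Ω) = 101 / 1.052 = 96.01 mm total.
Round up → use L = 100 mm.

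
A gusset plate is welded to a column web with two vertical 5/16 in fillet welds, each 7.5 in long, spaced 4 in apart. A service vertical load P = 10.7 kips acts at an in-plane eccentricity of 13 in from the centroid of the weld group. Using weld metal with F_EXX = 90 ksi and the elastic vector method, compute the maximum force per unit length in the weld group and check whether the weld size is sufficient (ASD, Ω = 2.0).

Total weld length L_w = 15 in. Treat welds as unit-width lines.
Polar moment about centroid: J = 2[d³/12 + d(b/2)²] = 2[7.5³/12 + 7.5×2²] = 130.3 in³.
Direct shear f_v = P/L_w = 10.7 / 15 = 0.7133 kip/in (vertical).
Torsion M = P·e = 10.7 × 13 = 139.1 kip·in.
Critical point at (x, y) = (2, 3.75) from centroid. f_tx = M·y/J = 4.003 kip/in; f_ty = M·x/J = 2.135 kip/in.
Resultant f_max = √[f_tx² + (f_v + f_ty)²] = √[4.003² + (0.7133 + 2.135)²] = 4.913 kip/in.
Capacity per unit length: r_n/Ω = (1/2.0) × 0.6 × 90 × (0.707 × 0.3125) = 5.965 kip/in.
4.913 ≤ 5.965 → adequate.

f_max ≈ 4.91 kip/in; adequate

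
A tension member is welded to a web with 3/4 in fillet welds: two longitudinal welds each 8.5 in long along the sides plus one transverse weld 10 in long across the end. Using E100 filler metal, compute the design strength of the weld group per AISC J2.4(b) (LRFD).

φR_n ≈ 703 kip

E100XX → F_EXX = 100 ksi.
t_e = 0.707 × 0.75 = 0.5302 in.
R_nwl = 0.6 × 100 × 0.5302 × 17 = 540.9 kip (longitudinal, 2 welds).
R_nwt = 0.6 × 100 × 0.5302 × 10 = 318.2 kip (transverse, base value).
(i) R_nwl + R_nwt = 859 kip; (ii) 0.85 R_nwl + 1.5 R_nwt = 937 kip.
R_n = max = 937 kip [governs: (ii)]; φR_n = 702.7 kip.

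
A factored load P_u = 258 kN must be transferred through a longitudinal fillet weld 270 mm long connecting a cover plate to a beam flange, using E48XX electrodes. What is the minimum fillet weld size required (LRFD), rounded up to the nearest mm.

E48XX → F_EXX = 480 MPa.
Total weld length L = 270 mm.
Required throat t_e = P_u / (φ × 0.6 F_EXX × L) = 258 / (0.75 × 0.6 × 480 × 270 × 10⁻³) = 4.424 mm.
Required leg w = t_e / 0.707 = 6.257 mm → use 7 mm.

w = 7 mm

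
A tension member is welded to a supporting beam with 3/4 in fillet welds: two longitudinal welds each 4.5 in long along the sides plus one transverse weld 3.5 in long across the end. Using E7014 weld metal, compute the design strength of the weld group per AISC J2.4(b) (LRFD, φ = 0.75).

φR_n ≈ 215 kips

E70XX → F_EXX = 70 ksi.
t_e = 0.707 × 0.75 = 0.5302 in.
R_nwl = 0.6 × 70 × 0.5302 × 9 = 200.4 kips (longitudinal, 2 welds).
R_nwt = 0.6 × 70 × 0.5302 × 3.5 = 77.95 kips (transverse, base value).
(i) R_nwl + R_nwt = 278.4 kips; (ii) 0.85 R_nwl + 1.5 R_nwt = 287.3 kips.
R_n = max = 287.3 kips [governs: (ii)]; φR_n = 215.5 kips.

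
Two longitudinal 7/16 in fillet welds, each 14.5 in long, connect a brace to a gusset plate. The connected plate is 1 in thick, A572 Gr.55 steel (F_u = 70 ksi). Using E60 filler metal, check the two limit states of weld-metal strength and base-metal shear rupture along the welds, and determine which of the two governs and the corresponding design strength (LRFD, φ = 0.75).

φR_n ≈ 242 kips (weld metal governs)

E60XX → F_EXX = 60 ksi.
t_e = 0.707 × 0.4375 = 0.3093 in; L = 29 in.
Weld metal: φR_n = 0.75 × 0.6 × 60 × 0.3093 × 29 = 242.2 kips.
Base metal (shear rupture): φR_n = 0.75 × 0.6 × 70 × 1 × 29 = 913.5 kips.
Governing: weld metal.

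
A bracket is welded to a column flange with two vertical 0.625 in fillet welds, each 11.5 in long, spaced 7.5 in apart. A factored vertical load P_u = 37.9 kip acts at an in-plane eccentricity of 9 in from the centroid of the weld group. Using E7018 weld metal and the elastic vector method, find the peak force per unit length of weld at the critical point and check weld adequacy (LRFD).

E70XX → F_EXX = 70 ksi.
Total weld length L_w = 23 in. Treat welds as unit-width lines.
Polar moment about centroid: J = 2[d³/12 + d(b/2)²] = 2[11.5³/12 + 11.5×3.75²] = 576.9 in³.
Direct shear f_v = P/L_w = 37.9 / 23 = 1.648 kip/in (vertical).
Torsion M = P·e = 37.9 × 9 = 341.1 kip·in.
Critical point at (x, y) = (3.75, 5.75) from centroid. f_tx = M·y/J = 3.4 kip/in; f_ty = M·x/J = 2.217 kip/in.
Resultant f_max = √[f_tx² + (f_v + f_ty)²] = √[3.4² + (1.648 + 2.217)²] = 5.147 kip/in.
Capacity per unit length: φr_n = 0.75 × 0.6 × 70 × (0.707 × 0.625) = 13.92 kip/in.
5.147 ≤ 13.92 → adequate.

f_max ≈ 5.15 kip/in; adequate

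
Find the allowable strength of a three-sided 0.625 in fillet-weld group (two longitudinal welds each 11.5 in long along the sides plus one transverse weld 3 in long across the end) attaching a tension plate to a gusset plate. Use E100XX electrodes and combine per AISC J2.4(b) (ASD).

E100XX → F_EXX = 100 ksi.
t_e = 0.707 × 0.625 = 0.4419 in.
R_nwl = 0.6 × 100 × 0.4419 × 23 = 609.8 kips (longitudinal, 2 welds).
R_nwt = 0.6 × 100 × 0.4419 × 3 = 79.54 kips (transverse, base value).
(i) R_nwl + R_nwt = 689.3 kips; (ii) 0.85 R_nwl + 1.5 R_nwt = 637.6 kips.
R_n = max = 689.3 kips [governs: (i)]; R_n/Ω = 344.7 kips.

R_n/Ω ≈ 345 kips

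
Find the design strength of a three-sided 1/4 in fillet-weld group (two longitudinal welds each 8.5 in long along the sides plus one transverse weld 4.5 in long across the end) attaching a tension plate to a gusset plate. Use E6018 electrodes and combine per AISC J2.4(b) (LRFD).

φR_n ≈ 103 kips

E60XX → F_EXX = 60 ksi.
t_e = 0.707 × 0.25 = 0.1767 in.
R_nwl = 0.6 × 60 × 0.1767 × 17 = 108.2 kips (longitudinal, 2 welds).
R_nwt = 0.6 × 60 × 0.1767 × 4.5 = 28.63 kips (transverse, base value).
(i) R_nwl + R_nwt = 136.8 kips; (ii) 0.85 R_nwl + 1.5 R_nwt = 134.9 kips.
R_n = max = 136.8 kips [governs: (i)]; φR_n = 102.6 kips.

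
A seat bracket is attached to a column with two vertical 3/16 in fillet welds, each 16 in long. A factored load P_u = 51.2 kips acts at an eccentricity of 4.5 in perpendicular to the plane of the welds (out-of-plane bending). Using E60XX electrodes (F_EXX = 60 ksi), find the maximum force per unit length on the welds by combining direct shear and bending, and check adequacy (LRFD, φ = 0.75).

f_max ≈ 3.14 kip/in; adequate

L_w = 2 × 16 = 32 in; section modulus (unit throat) S = 2 × L²/6 = 85.33 in².
Direct shear f_v = P/L_w = 51.2/32 = 1.6 kip/in.
Moment M = P × e = 51.2 × 4.5 = 230.4 kip·in; bending f_b = M/S = 2.7 kip/in.
f_max = √(f_v² + f_b²) = √(1.6² + 2.7²) = 3.138 kip/in.
φr_n = 0.75 × 0.6 × 60 × (0.707 × 0.1875) = 3.579 kip/in → adequate.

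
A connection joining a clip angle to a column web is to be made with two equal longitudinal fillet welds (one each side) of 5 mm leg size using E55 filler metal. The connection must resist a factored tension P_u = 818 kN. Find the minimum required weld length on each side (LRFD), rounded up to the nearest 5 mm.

E55XX → F_EXX = 550 MPa.
Throat t_e = 0.707 × 5 = 3.535 mm.
φr_n = 0.75 × 0.6 × 550 × 3.535 × 10⁻³ = 0.8749 kN/mm.
L_req = P_u / φr_n = 818 / 0.8749 = 935 mm total.
Per side: 935 / 2 = 467.5 mm.
Round up → use L = 470 mm on each side.

L = 470 mm on each side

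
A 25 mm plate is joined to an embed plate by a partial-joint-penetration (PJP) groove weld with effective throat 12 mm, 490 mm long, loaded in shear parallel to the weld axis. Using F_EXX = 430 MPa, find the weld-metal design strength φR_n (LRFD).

Effective throat (given) t_e = 12 mm.
A_we = 12 × 490 = 5880 mm².
F_nw = 0.6 F_EXX = 258 MPa.
φR_n = 0.75 × 258 × 5880 × 10⁻³ = 1138 kN.

φR_n ≈ 1140 kN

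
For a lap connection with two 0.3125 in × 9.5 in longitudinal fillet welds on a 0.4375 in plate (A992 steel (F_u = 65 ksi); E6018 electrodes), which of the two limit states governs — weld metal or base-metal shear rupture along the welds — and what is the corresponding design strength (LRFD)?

φR_n ≈ 113 kips (weld metal governs)

E60XX → F_EXX = 60 ksi.
t_e = 0.707 × 0.3125 = 0.2209 in; L = 19 in.
Weld metal: φR_n = 0.75 × 0.6 × 60 × 0.2209 × 19 = 113.3 kips.
Base metal (shear rupture): φR_n = 0.75 × 0.6 × 65 × 0.4375 × 19 = 243.1 kips.
Governing: weld metal.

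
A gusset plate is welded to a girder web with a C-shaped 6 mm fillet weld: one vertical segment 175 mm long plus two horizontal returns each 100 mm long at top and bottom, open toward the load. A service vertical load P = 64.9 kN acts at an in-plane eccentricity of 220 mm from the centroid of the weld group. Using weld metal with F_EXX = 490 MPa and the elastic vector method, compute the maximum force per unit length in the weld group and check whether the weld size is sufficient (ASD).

f_max ≈ 808 N/mm; NOT adequate

Total weld length L_w = 375 mm. Treat welds as unit-width lines.
Centroid: x̄ = 2×100×50 / 375 = 26.67 mm from the vertical weld.
Polar moment about centroid: J = I_x + I_y = [175³/12 + 2×100×87.5²] + [175×26.67² + 2(100³/12 + 100×23.33²)] = 2378000 mm³.
Direct shear f_v = P/L_w = 64.9×10³ / 375 = 173.1 N/mm (vertical).
Torsion M = P·e = 64.9×10³ × 220 = 14278000 N·mm.
Critical point at (x, y) = (73.33, 87.5) from centroid. f_tx = M·y/J = 525.4 N/mm; f_ty = M·x/J = 440.3 N/mm.
Resultant f_max = √[f_tx² + (f_v + f_ty)²] = √[525.4² + (173.1 + 440.3)²] = 807.7 N/mm.
Capacity per unit length: r_n/Ω = (1/2.0) × 0.6 × 490 × (0.707 × 6) = 623.6 N/mm.
807.7 > 623.6 → NOT adequate.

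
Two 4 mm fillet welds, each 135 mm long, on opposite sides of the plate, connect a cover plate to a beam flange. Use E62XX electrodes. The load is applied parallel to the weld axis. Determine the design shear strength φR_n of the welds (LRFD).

φR_n ≈ 213 kN

E62XX → F_EXX = 620 MPa.
Effective throat t_e = 0.707 × 4 = 2.828 mm.
Total length L = 270 mm; A_we = 2.828 × 270 = 763.6 mm².
F_nw = 0.6 F_EXX = 0.6 × 620 = 372 MPa.
φR_n = 0.75 × 372 × 763.6 × 10⁻³ = 213 kN.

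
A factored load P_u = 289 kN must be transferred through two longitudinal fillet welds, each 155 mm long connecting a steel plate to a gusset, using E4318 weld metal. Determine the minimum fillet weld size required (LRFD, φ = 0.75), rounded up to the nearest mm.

E43XX → F_EXX = 430 MPa.
Total weld length L = 310 mm.
Required throat t_e = P_u / (φ × 0.6 F_EXX × L) = 289 / (0.75 × 0.6 × 430 × 310 × 10⁻³) = 4.818 mm.
Required leg w = t_e / 0.707 = 6.815 mm → use 7 mm.

w = 7 mm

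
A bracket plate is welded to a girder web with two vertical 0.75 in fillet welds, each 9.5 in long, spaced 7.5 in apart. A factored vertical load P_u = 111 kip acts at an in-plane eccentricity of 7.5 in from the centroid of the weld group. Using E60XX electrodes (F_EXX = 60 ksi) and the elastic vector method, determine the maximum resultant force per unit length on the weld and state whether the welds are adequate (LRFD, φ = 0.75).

f_max ≈ 16.6 kip/in; NOT adequate

Total weld length L_w = 19 in. Treat welds as unit-width lines.
Polar moment about centroid: J = 2[d³/12 + d(b/2)²] = 2[9.5³/12 + 9.5×3.75²] = 410.1 in³.
Direct shear f_v = P/L_w = 111 / 19 = 5.842 kip/in (vertical).
Torsion M = P·e = 111 × 7.5 = 832.5 kip·in.
Critical point at (x, y) = (3.75, 4.75) from centroid. f_tx = M·y/J = 9.643 kip/in; f_ty = M·x/J = 7.613 kip/in.
Resultant f_max = √[f_tx² + (f_v + f_ty)²] = √[9.643² + (5.842 + 7.613)²] = 16.55 kip/in.
Capacity per unit length: φr_n = 0.75 × 0.6 × 60 × (0.707 × 0.75) = 14.32 kip/in.
16.55 > 14.32 → NOT adequate.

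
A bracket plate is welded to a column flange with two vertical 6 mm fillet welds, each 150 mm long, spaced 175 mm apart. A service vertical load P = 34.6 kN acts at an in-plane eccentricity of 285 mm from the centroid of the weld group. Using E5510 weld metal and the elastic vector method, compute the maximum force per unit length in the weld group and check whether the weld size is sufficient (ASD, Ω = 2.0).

E55XX → F_EXX = 550 MPa.
Total weld length L_w = 300 mm. Treat welds as unit-width lines.
Polar moment about centroid: J = 2[d³/12 + d(b/2)²] = 2[150³/12 + 150×87.5²] = 2859000 mm³.
Direct shear f_v = P/L_w = 34.6×10³ / 300 = 115.3 N/mm (vertical).
Torsion M = P·e = 34.6×10³ × 285 = 9861000 N·mm.
Critical point at (x, y) = (87.5, 75) from centroid. f_tx = M·y/J = 258.6 N/mm; f_ty = M·x/J = 301.8 N/mm.
Resultant f_max = √[f_tx² + (f_v + f_ty)²] = √[258.6² + (115.3 + 301.8)²] = 490.8 N/mm.
Capacity per unit length: r_n/Ω = (1/2.0) × 0.6 × 550 × (0.707 × 6) = 699.9 N/mm.
490.8 ≤ 699.9 → adequate.

f_max ≈ 491 N/mm; adequate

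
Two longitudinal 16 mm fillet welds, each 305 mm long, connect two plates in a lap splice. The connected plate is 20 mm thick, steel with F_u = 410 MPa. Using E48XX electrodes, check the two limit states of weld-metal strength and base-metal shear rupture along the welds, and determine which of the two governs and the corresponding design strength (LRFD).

E48XX → F_EXX = 480 MPa.
t_e = 0.707 × 16 = 11.31 mm; L = 610 mm.
Weld metal: φR_n = 0.75 × 0.6 × 480 × 11.31 × 610 × 10⁻³ = 1490 kN.
Base metal (shear rupture): φR_n = 0.75 × 0.6 × 410 × 20 × 610 × 10⁻³ = 2251 kN.
Governing: weld metal.

φR_n ≈ 1490 kN (weld metal governs)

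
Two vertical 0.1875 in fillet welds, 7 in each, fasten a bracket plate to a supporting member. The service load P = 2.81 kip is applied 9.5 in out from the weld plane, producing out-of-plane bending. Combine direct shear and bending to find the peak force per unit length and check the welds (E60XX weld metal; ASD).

f_max ≈ 1.65 kip/in; adequate

E60XX → F_EXX = 60 ksi.
L_w = 2 × 7 = 14 in; section modulus (unit throat) S = 2 × L²/6 = 16.33 in².
Direct shear f_v = P/L_w = 2.81/14 = 0.2007 kip/in.
Moment M = P × e = 2.81 × 9.5 = 26.695 kip·in; bending f_b = M/S = 1.634 kip/in.
f_max = √(f_v² + f_b²) = √(0.2007² + 1.634²) = 1.647 kip/in.
r_n/Ω = (1/2.0) × 0.6 × 60 × (0.707 × 0.1875) = 2.386 kip/in → adequate.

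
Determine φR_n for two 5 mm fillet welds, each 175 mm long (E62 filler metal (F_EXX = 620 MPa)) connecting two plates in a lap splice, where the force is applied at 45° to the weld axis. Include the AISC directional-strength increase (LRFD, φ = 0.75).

t_e = 0.707 × 5 = 3.535 mm; A_we = 3.535 × 350 = 1237 mm².
Directional factor: 1.0 + 0.5 sin^1.5(45°) = 1.297.
F_nw = 0.6 × 620 × 1.297 = 482.6 MPa.
φR_n = 0.75 × 482.6 × 1237 × 10⁻³ = 447.8 kN.

φR_n ≈ 448 kN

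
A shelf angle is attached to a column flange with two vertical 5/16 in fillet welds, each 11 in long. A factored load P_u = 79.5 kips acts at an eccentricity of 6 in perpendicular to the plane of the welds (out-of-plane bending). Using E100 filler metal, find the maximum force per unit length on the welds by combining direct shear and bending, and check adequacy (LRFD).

E100XX → F_EXX = 100 ksi.
L_w = 2 × 11 = 22 in; section modulus (unit throat) S = 2 × L²/6 = 40.33 in².
Direct shear f_v = P/L_w = 79.5/22 = 3.614 kip/in.
Moment M = P × e = 79.5 × 6 = 477 kip·in; bending f_b = M/S = 11.83 kip/in.
f_max = √(f_v² + f_b²) = √(3.614² + 11.83²) = 12.37 kip/in.
φr_n = 0.75 × 0.6 × 100 × (0.707 × 0.3125) = 9.942 kip/in → NOT adequate.

f_max ≈ 12.4 kip/in; NOT adequate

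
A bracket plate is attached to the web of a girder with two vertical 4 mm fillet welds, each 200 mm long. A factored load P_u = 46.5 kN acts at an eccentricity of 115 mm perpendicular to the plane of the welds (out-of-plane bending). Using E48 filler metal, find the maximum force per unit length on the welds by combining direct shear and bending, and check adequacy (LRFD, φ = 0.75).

E48XX → F_EXX = 480 MPa.
L_w = 2 × 200 = 400 mm; section modulus (unit throat) S = 2 × L²/6 = 13330 mm².
Direct shear f_v = P/L_w = 46.5×10³/400 = 116.2 N/mm.
Moment M = P × e = 46.5×10³ × 115 = 5347500 N·mm; bending f_b = M/S = 401.1 N/mm.
f_max = √(f_v² + f_b²) = √(116.2² + 401.1²) = 417.6 N/mm.
φr_n = 0.75 × 0.6 × 480 × (0.707 × 4) = 610.8 N/mm → adequate.

f_max ≈ 418 N/mm; adequate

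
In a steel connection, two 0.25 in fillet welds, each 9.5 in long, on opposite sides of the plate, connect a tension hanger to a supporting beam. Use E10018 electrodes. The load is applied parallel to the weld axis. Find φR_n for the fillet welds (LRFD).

E100XX → F_EXX = 100 ksi.
Effective throat t_e = 0.707 × 0.25 = 0.1767 in.
Total length L = 19 in; A_we = 0.1767 × 19 = 3.358 in².
F_nw = 0.6 F_EXX = 0.6 × 100 = 60 ksi.
φR_n = 0.75 × 60 × 3.358 = 151.1 kip.

φR_n ≈ 151 kip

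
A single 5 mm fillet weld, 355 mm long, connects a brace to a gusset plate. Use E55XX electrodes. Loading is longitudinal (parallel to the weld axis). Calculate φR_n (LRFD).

E55XX → F_EXX = 550 MPa.
Effective throat t_e = 0.707 × 5 = 3.535 mm.
Total length L = 355 mm; A_we = 3.535 × 355 = 1255 mm².
F_nw = 0.6 F_EXX = 0.6 × 550 = 330 MPa.
φR_n = 0.75 × 330 × 1255 × 10⁻³ = 310.6 kN.

φR_n ≈ 311 kN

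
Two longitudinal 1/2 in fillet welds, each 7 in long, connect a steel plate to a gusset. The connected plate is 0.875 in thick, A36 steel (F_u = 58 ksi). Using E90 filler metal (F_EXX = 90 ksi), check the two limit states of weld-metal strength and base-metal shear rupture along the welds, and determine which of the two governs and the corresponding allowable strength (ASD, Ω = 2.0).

R_n/Ω ≈ 134 kips (weld metal governs)

t_e = 0.707 × 0.5 = 0.3535 in; L = 14 in.
Weld metal: R_n/Ω = (1/2.0) × 0.6 × 90 × 0.3535 × 14 = 133.6 kips.
Base metal (shear rupture): R_n/Ω = (1/2.0) × 0.6 × 58 × 0.875 × 14 = 213.1 kips.
Governing: weld metal.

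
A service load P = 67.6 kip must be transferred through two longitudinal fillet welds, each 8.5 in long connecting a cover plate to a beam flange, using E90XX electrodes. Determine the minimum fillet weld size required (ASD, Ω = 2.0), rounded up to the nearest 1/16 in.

E90XX → F_EXX = 90 ksi.
Total weld length L = 17 in.
Required throat t_e = P × Ω / (0.6 F_EXX × L) = 67.6 × 2.0 / (0.6 × 90 × 17) = 0.1473 in.
Required leg w = t_e / 0.707 = 0.2083 in → use 1/4 in.

w = 1/4 in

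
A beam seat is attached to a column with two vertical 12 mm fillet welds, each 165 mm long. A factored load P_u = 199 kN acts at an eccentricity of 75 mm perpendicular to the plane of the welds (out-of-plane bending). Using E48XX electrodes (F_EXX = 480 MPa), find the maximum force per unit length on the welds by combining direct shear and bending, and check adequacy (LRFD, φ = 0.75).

L_w = 2 × 165 = 330 mm; section modulus (unit throat) S = 2 × L²/6 = 9075 mm².
Direct shear f_v = P/L_w = 199×10³/330 = 603 N/mm.
Moment M = P × e = 199×10³ × 75 = 14925000 N·mm; bending f_b = M/S = 1645 N/mm.
f_max = √(f_v² + f_b²) = √(603² + 1645²) = 1752 N/mm.
φr_n = 0.75 × 0.6 × 480 × (0.707 × 12) = 1833 N/mm → adequate.

f_max ≈ 1750 N/mm; adequate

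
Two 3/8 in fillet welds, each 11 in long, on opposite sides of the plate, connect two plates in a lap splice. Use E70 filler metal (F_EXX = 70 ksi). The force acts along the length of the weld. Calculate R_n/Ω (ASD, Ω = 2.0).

R_n/Ω ≈ 122 kips

Effective throat t_e = 0.707 × 0.375 = 0.2651 in.
Total length L = 22 in; A_we = 0.2651 × 22 = 5.833 in².
F_nw = 0.6 F_EXX = 0.6 × 70 = 42 ksi.
R_n = 42 × 5.833 = 245 kips; R_n/Ω = 245/2.0 = 122.5 kips.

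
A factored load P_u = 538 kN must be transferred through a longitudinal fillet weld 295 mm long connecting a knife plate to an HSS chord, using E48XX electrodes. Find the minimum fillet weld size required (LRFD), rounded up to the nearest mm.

E48XX → F_EXX = 480 MPa.
Total weld length L = 295 mm.
Required throat t_e = P_u / (φ × 0.6 F_EXX × L) = 538 / (0.75 × 0.6 × 480 × 295 × 10⁻³) = 8.443 mm.
Required leg w = t_e / 0.707 = 11.94 mm → use 12 mm.

w = 12 mm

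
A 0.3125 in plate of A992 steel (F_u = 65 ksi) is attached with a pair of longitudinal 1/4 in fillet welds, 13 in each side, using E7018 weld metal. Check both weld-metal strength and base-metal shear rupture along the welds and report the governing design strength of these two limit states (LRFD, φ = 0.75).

E70XX → F_EXX = 70 ksi.
t_e = 0.707 × 0.25 = 0.1767 in; L = 26 in.
Weld metal: φR_n = 0.75 × 0.6 × 70 × 0.1767 × 26 = 144.8 kips.
Base metal (shear rupture): φR_n = 0.75 × 0.6 × 65 × 0.3125 × 26 = 237.7 kips.
Governing: weld metal.

φR_n ≈ 145 kips (weld metal governs)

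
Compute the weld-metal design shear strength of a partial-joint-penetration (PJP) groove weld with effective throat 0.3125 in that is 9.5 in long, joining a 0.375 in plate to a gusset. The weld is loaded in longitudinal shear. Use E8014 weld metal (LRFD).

φR_n ≈ 107 kips

E80XX → F_EXX = 80 ksi.
Effective throat (given) t_e = 0.3125 in.
A_we = 0.3125 × 9.5 = 2.969 in².
F_nw = 0.6 F_EXX = 48 ksi.
φR_n = 0.75 × 48 × 2.969 = 106.9 kips.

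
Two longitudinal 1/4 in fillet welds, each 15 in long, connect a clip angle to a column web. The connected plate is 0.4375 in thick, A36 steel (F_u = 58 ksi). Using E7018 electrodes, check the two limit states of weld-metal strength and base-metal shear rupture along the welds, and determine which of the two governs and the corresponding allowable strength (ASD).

R_n/Ω ≈ 111 kips (weld metal governs)

E70XX → F_EXX = 70 ksi.
t_e = 0.707 × 0.25 = 0.1767 in; L = 30 in.
Weld metal: R_n/Ω = (1/2.0) × 0.6 × 70 × 0.1767 × 30 = 111.4 kips.
Base metal (shear rupture): R_n/Ω = (1/2.0) × 0.6 × 58 × 0.4375 × 30 = 228.4 kips.
Governing: weld metal.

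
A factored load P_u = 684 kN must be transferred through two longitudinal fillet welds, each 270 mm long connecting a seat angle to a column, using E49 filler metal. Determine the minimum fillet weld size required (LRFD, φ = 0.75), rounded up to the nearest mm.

w = 9 mm

E49XX → F_EXX = 490 MPa.
Total weld length L = 540 mm.
Required throat t_e = P_u / (φ × 0.6 F_EXX × L) = 684 / (0.75 × 0.6 × 490 × 540 × 10⁻³) = 5.745 mm.
Required leg w = t_e / 0.707 = 8.125 mm → use 9 mm.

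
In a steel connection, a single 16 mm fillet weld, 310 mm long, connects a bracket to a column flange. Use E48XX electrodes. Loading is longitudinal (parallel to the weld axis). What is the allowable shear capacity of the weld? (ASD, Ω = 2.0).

R_n/Ω ≈ 505 kN

E48XX → F_EXX = 480 MPa.
Effective throat t_e = 0.707 × 16 = 11.31 mm.
Total length L = 310 mm; A_we = 11.31 × 310 = 3507 mm².
F_nw = 0.6 F_EXX = 0.6 × 480 = 288 MPa.
R_n = 288 × 3507 × 10⁻³ = 1010 kN; R_n/Ω = 1010/2.0 = 505 kN.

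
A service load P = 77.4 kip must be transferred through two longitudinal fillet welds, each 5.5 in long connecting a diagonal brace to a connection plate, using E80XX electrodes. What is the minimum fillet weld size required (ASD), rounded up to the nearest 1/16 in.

w = 7/16 in

E80XX → F_EXX = 80 ksi.
Total weld length L = 11 in.
Required throat t_e = P × Ω / (0.6 F_EXX × L) = 77.4 × 2.0 / (0.6 × 80 × 11) = 0.2932 in.
Required leg w = t_e / 0.707 = 0.4147 in → use 7/16 in.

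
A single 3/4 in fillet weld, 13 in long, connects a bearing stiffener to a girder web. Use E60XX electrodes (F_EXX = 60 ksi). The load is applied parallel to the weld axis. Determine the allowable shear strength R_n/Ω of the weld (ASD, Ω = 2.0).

R_n/Ω ≈ 124 kips

Effective throat t_e = 0.707 × 0.75 = 0.5302 in.
Total length L = 13 in; A_we = 0.5302 × 13 = 6.893 in².
F_nw = 0.6 F_EXX = 0.6 × 60 = 36 ksi.
R_n = 36 × 6.893 = 248.2 kips; R_n/Ω = 248.2/2.0 = 124.1 kips.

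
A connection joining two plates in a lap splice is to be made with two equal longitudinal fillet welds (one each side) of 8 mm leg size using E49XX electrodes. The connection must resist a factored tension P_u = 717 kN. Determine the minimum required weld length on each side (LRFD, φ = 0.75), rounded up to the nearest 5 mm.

L = 290 mm on each side

E49XX → F_EXX = 490 MPa.
Throat t_e = 0.707 × 8 = 5.656 mm.
φr_n = 0.75 × 0.6 × 490 × 5.656 × 10⁻³ = 1.247 kN/mm.
L_req = P_u / φr_n = 717 / 1.247 = 574.9 mm total.
Per side: 574.9 / 2 = 287.5 mm.
Round up → use L = 290 mm on each side.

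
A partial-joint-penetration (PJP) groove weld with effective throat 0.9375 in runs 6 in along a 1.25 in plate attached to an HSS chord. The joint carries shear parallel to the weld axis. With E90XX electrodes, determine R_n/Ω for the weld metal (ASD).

R_n/Ω ≈ 152 kip

E90XX → F_EXX = 90 ksi.
Effective throat (given) t_e = 0.9375 in.
A_we = 0.9375 × 6 = 5.625 in².
F_nw = 0.6 F_EXX = 54 ksi.
R_n/Ω = (54 × 5.625) / 2.0 = 151.9 kip.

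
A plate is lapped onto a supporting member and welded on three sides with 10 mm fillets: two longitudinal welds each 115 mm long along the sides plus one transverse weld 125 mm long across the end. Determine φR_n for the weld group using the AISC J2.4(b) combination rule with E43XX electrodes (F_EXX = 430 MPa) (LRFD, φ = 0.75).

φR_n ≈ 524 kN

t_e = 0.707 × 10 = 7.07 mm.
R_nwl = 0.6 × 430 × 7.07 × 230 × 10⁻³ = 419.5 kN (longitudinal, 2 welds).
R_nwt = 0.6 × 430 × 7.07 × 125 × 10⁻³ = 228 kN (transverse, base value).
(i) R_nwl + R_nwt = 647.5 kN; (ii) 0.85 R_nwl + 1.5 R_nwt = 698.6 kN.
R_n = max = 698.6 kN [governs: (ii)]; φR_n = 524 kN.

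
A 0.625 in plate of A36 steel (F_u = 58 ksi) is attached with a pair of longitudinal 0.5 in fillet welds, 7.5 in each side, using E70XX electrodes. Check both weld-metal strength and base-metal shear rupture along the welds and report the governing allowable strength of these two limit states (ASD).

R_n/Ω ≈ 111 kip (weld metal governs)

E70XX → F_EXX = 70 ksi.
t_e = 0.707 × 0.5 = 0.3535 in; L = 15 in.
Weld metal: R_n/Ω = (1/2.0) × 0.6 × 70 × 0.3535 × 15 = 111.4 kip.
Base metal (shear rupture): R_n/Ω = (1/2.0) × 0.6 × 58 × 0.625 × 15 = 163.1 kip.
Governing: weld metal.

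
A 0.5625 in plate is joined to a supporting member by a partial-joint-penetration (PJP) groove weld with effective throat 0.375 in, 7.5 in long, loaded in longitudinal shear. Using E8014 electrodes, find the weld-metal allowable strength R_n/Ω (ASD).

E80XX → F_EXX = 80 ksi.
Effective throat (given) t_e = 0.375 in.
A_we = 0.375 × 7.5 = 2.812 in².
F_nw = 0.6 F_EXX = 48 ksi.
R_n/Ω = (48 × 2.812) / 2.0 = 67.5 kip.

R_n/Ω ≈ 67.5 kip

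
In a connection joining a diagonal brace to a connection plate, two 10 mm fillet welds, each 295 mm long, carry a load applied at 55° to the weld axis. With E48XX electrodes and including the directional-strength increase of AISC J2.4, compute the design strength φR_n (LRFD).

E48XX → F_EXX = 480 MPa.
t_e = 0.707 × 10 = 7.07 mm; A_we = 7.07 × 590 = 4171 mm².
Directional factor: 1.0 + 0.5 sin^1.5(55°) = 1.371.
F_nw = 0.6 × 480 × 1.371 = 394.8 MPa.
φR_n = 0.75 × 394.8 × 4171 × 10⁻³ = 1235 kN.

φR_n ≈ 1230 kN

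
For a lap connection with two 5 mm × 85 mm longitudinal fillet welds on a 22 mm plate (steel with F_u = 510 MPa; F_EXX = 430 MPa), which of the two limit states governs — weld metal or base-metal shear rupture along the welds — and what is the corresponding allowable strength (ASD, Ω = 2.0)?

R_n/Ω ≈ 77.5 kN (weld metal governs)

t_e = 0.707 × 5 = 3.535 mm; L = 170 mm.
Weld metal: R_n/Ω = (1/2.0) × 0.6 × 430 × 3.535 × 170 × 10⁻³ = 77.52 kN.
Base metal (shear rupture): R_n/Ω = (1/2.0) × 0.6 × 510 × 22 × 170 × 10⁻³ = 572.2 kN.
Governing: weld metal.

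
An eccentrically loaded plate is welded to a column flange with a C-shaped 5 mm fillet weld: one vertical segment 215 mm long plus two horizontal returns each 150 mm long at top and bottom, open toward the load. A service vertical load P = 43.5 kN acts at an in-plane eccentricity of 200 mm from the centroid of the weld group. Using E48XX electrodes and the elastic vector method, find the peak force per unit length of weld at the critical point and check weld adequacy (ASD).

f_max ≈ 302 N/mm; adequate

E48XX → F_EXX = 480 MPa.
Total weld length L_w = 515 mm. Treat welds as unit-width lines.
Centroid: x̄ = 2×150×75 / 515 = 43.69 mm from the vertical weld.
Polar moment about centroid: J = I_x + I_y = [215³/12 + 2×150×107.5²] + [215×43.69² + 2(150³/12 + 150×31.31²)] = 5562000 mm³.
Direct shear f_v = P/L_w = 43.5×10³ / 515 = 84.47 N/mm (vertical).
Torsion M = P·e = 43.5×10³ × 200 = 8700000 N·mm.
Critical point at (x, y) = (106.3, 107.5) from centroid. f_tx = M·y/J = 168.1 N/mm; f_ty = M·x/J = 166.3 N/mm.
Resultant f_max = √[f_tx² + (f_v + f_ty)²] = √[168.1² + (84.47 + 166.3)²] = 301.9 N/mm.
Capacity per unit length: r_n/Ω = (1/2.0) × 0.6 × 480 × (0.707 × 5) = 509 N/mm.
301.9 ≤ 509 → adequate.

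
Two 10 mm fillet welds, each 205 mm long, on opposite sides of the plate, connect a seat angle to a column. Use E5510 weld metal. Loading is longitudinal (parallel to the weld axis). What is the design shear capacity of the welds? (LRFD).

φR_n ≈ 717 kN

E55XX → F_EXX = 550 MPa.
Effective throat t_e = 0.707 × 10 = 7.07 mm.
Total length L = 410 mm; A_we = 7.07 × 410 = 2899 mm².
F_nw = 0.6 F_EXX = 0.6 × 550 = 330 MPa.
φR_n = 0.75 × 330 × 2899 × 10⁻³ = 717.4 kN.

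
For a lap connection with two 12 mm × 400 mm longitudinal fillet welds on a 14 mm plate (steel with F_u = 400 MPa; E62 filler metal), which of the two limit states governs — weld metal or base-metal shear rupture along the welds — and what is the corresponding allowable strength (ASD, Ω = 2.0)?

E62XX → F_EXX = 620 MPa.
t_e = 0.707 × 12 = 8.484 mm; L = 800 mm.
Weld metal: R_n/Ω = (1/2.0) × 0.6 × 620 × 8.484 × 800 × 10⁻³ = 1262 kN.
Base metal (shear rupture): R_n/Ω = (1/2.0) × 0.6 × 400 × 14 × 800 × 10⁻³ = 1344 kN.
Governing: weld metal.

R_n/Ω ≈ 1260 kN (weld metal governs)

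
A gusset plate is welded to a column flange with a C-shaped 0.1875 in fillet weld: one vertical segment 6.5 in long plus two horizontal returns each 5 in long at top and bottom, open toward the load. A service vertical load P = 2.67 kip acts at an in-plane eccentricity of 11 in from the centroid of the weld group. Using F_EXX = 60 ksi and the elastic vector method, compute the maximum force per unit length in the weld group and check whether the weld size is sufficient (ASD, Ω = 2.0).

Total weld length L_w = 16.5 in. Treat welds as unit-width lines.
Centroid: x̄ = 2×5×2.5 / 16.5 = 1.515 in from the vertical weld.
Polar moment about centroid: J = I_x + I_y = [6.5³/12 + 2×5×3.25²] + [6.5×1.515² + 2(5³/12 + 5×0.9848²)] = 174 in³.
Direct shear f_v = P/L_w = 2.67 / 16.5 = 0.1618 kip/in (vertical).
Torsion M = P·e = 2.67 × 11 = 29.37 kip·in.
Critical point at (x, y) = (3.485, 3.25) from centroid. f_tx = M·y/J = 0.5487 kip/in; f_ty = M·x/J = 0.5883 kip/in.
Resultant f_max = √[f_tx² + (f_v + f_ty)²] = √[0.5487² + (0.1618 + 0.5883)²] = 0.9294 kip/in.
Capacity per unit length: r_n/Ω = (1/2.0) × 0.6 × 60 × (0.707 × 0.1875) = 2.386 kip/in.
0.9294 ≤ 2.386 → adequate.

f_max ≈ 0.929 kip/in; adequate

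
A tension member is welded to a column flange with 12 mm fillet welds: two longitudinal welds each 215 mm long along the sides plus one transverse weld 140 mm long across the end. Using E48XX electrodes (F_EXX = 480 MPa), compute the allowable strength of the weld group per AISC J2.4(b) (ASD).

t_e = 0.707 × 12 = 8.484 mm.
R_nwl = 0.6 × 480 × 8.484 × 430 × 10⁻³ = 1051 kN (longitudinal, 2 welds).
R_nwt = 0.6 × 480 × 8.484 × 140 × 10⁻³ = 342.1 kN (transverse, base value).
(i) R_nwl + R_nwt = 1393 kN; (ii) 0.85 R_nwl + 1.5 R_nwt = 1406 kN.
R_n = max = 1406 kN [governs: (ii)]; R_n/Ω = 703.1 kN.

R_n/Ω ≈ 703 kN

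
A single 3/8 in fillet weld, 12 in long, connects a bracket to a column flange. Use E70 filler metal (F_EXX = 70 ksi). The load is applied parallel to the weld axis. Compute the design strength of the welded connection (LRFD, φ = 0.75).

Effective throat t_e = 0.707 × 0.375 = 0.2651 in.
Total length L = 12 in; A_we = 0.2651 × 12 = 3.181 in².
F_nw = 0.6 F_EXX = 0.6 × 70 = 42 ksi.
φR_n = 0.75 × 42 × 3.181 = 100.2 kips.

φR_n ≈ 100 kips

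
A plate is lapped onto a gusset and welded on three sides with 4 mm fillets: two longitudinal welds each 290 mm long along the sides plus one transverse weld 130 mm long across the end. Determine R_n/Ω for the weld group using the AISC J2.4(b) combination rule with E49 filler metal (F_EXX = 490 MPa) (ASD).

t_e = 0.707 × 4 = 2.828 mm.
R_nwl = 0.6 × 490 × 2.828 × 580 × 10⁻³ = 482.2 kN (longitudinal, 2 welds).
R_nwt = 0.6 × 490 × 2.828 × 130 × 10⁻³ = 108.1 kN (transverse, base value).
(i) R_nwl + R_nwt = 590.3 kN; (ii) 0.85 R_nwl + 1.5 R_nwt = 572 kN.
R_n = max = 590.3 kN [governs: (i)]; R_n/Ω = 295.2 kN.

R_n/Ω ≈ 295 kN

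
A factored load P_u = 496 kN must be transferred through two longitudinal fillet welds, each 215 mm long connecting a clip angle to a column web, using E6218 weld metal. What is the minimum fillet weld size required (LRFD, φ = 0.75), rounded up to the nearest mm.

E62XX → F_EXX = 620 MPa.
Total weld length L = 430 mm.
Required throat t_e = P_u / (φ × 0.6 F_EXX × L) = 496 / (0.75 × 0.6 × 620 × 430 × 10⁻³) = 4.134 mm.
Required leg w = t_e / 0.707 = 5.848 mm → use 6 mm.

w = 6 mm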